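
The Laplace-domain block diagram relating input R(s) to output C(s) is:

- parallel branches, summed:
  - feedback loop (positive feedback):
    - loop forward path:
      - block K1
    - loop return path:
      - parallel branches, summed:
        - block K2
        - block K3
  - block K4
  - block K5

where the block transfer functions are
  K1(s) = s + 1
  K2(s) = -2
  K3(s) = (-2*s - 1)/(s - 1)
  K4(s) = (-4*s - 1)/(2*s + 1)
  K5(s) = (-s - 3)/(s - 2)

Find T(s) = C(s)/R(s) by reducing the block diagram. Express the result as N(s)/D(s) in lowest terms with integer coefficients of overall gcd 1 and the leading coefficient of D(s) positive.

Step 1 - reduce the parallel group K2, K3 = (1 - 4*s)/(s - 1)
Step 2 - close the feedback loop around K1, (K2+K3) = (s^2 - 1)/(4*s^2 + 4*s - 2)
Step 3 - add [K1/(1-K1*(K2+K3))], K4, K5 (parallel): this yields T(s), and no further normalization is needed

Hence the answer: (-22*s^4 - 27*s^3 + 4*s^2 - s + 4)/(8*s^4 - 4*s^3 - 24*s^2 - 2*s + 4)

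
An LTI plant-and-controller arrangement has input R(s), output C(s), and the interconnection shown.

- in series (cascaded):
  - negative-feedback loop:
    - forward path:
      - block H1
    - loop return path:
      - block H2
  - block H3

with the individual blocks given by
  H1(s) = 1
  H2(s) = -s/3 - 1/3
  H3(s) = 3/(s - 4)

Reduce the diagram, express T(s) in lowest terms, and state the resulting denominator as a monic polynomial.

The answer is s^2 - 6*s + 8.

Reasoning:
[1] feedback reduction of H1, H2 -> (-3)/(s - 2)
[2] reduce the series chain [H1/(1+H1*H2)], H3 -> (-9)/(s^2 - 6*s + 8)
Step 2 gives the fully reduced T(s), with no common factor left to cancel. The denominator is already monic (leading coefficient 1).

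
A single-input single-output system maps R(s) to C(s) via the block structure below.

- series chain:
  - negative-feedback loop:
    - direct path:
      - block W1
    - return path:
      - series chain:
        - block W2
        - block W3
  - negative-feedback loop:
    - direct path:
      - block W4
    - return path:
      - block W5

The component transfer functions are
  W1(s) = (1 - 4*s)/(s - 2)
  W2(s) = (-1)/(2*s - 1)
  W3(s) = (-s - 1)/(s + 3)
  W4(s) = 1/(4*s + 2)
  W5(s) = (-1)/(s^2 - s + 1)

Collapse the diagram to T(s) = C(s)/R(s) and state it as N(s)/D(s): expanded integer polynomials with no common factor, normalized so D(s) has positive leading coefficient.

Reducing step by step:

Step 1 - multiply W2, W3 (series) gives (s + 1)/(2*s^2 + 5*s - 3)
Step 2 - apply the feedback formula to W1, (W2*W3) gives (-8*s^3 - 18*s^2 + 17*s - 3)/(2*s^3 - 3*s^2 - 16*s + 7)
Step 3 - close the feedback loop around W4, W5 gives (s^2 - s + 1)/(4*s^3 - 2*s^2 + 2*s + 1)
Step 4 - multiply [W1/(1+W1*(W2*W3))], [W4/(1+W4*W5)] (series) - this is the overall T(s), already in the required normalized form

Answer: (-8*s^5 - 10*s^4 + 27*s^3 - 38*s^2 + 20*s - 3)/(8*s^6 - 16*s^5 - 54*s^4 + 56*s^3 - 49*s^2 - 2*s + 7)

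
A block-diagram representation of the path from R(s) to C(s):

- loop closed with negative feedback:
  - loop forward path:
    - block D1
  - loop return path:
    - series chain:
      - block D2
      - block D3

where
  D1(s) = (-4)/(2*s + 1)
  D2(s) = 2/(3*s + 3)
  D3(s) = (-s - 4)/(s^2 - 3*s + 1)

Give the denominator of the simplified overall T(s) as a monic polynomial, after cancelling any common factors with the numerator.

Answer: s^4 - 3*s^3/2 - 3*s^2 + 4*s/3 + 35/6

Working:
Step 1 - cascade D2, D3 = (-2*s - 8)/(3*s^3 - 6*s^2 - 6*s + 3)
Step 2 - apply the feedback formula to D1, (D2*D3) = (-12*s^3 + 24*s^2 + 24*s - 12)/(6*s^4 - 9*s^3 - 18*s^2 + 8*s + 35)
The result of step 2 is T(s) in lowest terms. Its denominator has leading coefficient 6; dividing the denominator through by 6 makes it monic.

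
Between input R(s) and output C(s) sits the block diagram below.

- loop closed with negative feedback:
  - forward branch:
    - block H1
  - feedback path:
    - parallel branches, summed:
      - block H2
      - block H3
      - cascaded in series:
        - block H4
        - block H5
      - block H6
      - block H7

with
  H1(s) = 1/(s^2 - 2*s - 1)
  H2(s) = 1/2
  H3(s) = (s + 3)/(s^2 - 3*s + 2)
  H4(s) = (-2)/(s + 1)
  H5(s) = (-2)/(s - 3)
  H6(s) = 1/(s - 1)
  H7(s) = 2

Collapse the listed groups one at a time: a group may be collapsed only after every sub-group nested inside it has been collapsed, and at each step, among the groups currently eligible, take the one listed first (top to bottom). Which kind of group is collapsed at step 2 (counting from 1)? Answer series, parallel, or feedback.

Step 1. reduce the series chain H4, H5
Step 2. add H2, H3, (H4*H5), H6, H7 (parallel)
Step 3. feedback reduction of H1, (H2+H3+(H4*H5)+H6+H7)
Step 2 collapses a parallel group.

Hence the answer: parallel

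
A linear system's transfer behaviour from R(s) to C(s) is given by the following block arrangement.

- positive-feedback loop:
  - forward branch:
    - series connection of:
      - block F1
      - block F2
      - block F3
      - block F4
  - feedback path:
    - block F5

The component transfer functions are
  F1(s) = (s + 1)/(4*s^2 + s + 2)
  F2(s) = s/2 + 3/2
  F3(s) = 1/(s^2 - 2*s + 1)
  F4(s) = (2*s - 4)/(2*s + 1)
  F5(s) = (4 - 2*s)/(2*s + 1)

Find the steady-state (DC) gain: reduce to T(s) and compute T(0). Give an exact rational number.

Reducing step by step:

[1] multiply F1, F2, F3, F4 (series); result (s^3 + 2*s^2 - 5*s - 6)/(8*s^5 - 10*s^4 + s^3 - 2*s^2 + s + 2)
[2] apply the feedback formula to (F1*F2*F3*F4), F5; result (2*s^4 + 5*s^3 - 8*s^2 - 17*s - 6)/(16*s^6 - 12*s^5 - 6*s^4 - 3*s^3 - 18*s^2 + 13*s + 26)
Step 2 gives the overall T(s). Then T(0) = -6/26 = -3/13.

Answer: -3/13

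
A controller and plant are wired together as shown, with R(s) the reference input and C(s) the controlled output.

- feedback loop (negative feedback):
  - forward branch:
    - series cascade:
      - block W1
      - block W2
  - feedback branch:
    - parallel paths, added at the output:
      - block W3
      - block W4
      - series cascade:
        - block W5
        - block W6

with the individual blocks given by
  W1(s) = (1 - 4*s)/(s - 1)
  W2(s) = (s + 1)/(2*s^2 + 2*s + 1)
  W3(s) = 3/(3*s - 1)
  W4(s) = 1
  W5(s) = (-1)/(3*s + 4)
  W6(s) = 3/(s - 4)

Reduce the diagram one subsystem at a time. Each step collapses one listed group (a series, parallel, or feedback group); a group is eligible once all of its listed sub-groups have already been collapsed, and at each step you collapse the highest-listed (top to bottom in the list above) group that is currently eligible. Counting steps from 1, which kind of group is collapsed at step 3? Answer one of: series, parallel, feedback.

The answer is parallel.

Reasoning:
1. cascade W1, W2
2. combine W5, W6 in series
3. sum the parallel branches W3, W4, (W5*W6)
4. collapse the loop ((W1*W2) forward, (W3+W4+(W5*W6)) return)
The group at step 3 is a parallel group.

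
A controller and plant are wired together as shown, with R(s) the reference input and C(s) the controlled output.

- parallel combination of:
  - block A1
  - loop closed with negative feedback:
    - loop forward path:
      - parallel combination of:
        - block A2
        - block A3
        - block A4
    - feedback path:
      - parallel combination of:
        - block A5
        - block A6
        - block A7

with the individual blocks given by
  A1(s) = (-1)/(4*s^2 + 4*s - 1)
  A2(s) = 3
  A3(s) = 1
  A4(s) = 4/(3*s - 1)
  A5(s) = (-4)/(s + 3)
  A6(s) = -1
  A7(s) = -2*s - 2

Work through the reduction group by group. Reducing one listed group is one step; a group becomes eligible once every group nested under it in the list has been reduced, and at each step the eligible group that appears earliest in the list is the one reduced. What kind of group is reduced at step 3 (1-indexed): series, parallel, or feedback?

(1) parallel reduction of A2, A3, A4
(2) parallel reduction of A5, A6, A7
(3) reduce the feedback loop with forward (A2+A3+A4) and return (A5+A6+A7)
(4) add A1, [(A2+A3+A4)/(1+(A2+A3+A4)*(A5+A6+A7))] (parallel)
So the answer for step 3 is feedback.

Hence the answer: feedback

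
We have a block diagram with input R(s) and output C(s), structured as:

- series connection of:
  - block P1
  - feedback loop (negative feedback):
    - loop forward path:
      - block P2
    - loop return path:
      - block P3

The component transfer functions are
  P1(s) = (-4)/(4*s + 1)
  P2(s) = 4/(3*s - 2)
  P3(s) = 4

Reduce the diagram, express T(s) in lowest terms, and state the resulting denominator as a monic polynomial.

Step 1: collapse the loop (P2 forward, P3 return); result 4/(3*s + 14)
Step 2: combine P1, [P2/(1+P2*P3)] in series; result (-16)/(12*s^2 + 59*s + 14)
That last expression is T(s), already simplified. Scaling its denominator by 1/12 (the reciprocal of the leading coefficient) yields the monic denominator.

Hence the answer: s^2 + 59*s/12 + 7/6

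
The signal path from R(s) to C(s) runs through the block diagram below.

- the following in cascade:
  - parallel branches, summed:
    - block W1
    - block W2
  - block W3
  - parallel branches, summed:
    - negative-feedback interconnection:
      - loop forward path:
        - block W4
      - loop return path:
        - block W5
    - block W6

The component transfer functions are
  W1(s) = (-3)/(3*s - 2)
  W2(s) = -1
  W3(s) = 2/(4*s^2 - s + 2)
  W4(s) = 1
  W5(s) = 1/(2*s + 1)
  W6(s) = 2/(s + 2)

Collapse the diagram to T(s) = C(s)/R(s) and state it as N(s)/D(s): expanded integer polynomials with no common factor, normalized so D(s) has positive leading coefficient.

Reducing step by step:

(1) reduce the parallel group W1, W2 = (-3*s - 1)/(3*s - 2)
(2) feedback reduction of W4, W5 = (2*s + 1)/(2*s + 2)
(3) combine [W4/(1+W4*W5)], W6 in parallel = (2*s^2 + 9*s + 6)/(2*s^2 + 6*s + 4)
(4) multiply (W1+W2), W3, ([W4/(1+W4*W5)]+W6) (series); the result is T(s) itself (integer coefficients, no common factor, positive leading denominator coefficient)

Answer: (-6*s^3 - 29*s^2 - 27*s - 6)/(12*s^5 + 25*s^4 - s^3 - 2*s^2 + 4*s - 8)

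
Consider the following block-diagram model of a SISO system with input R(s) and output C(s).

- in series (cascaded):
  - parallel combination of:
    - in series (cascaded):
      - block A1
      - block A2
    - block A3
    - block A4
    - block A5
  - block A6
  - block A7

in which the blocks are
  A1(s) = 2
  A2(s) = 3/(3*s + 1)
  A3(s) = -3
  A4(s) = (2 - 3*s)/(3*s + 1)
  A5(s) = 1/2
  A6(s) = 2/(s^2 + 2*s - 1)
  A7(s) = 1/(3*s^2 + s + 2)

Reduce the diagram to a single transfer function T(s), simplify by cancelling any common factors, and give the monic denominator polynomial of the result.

1. combine A1, A2 in series; result 6/(3*s + 1)
2. parallel reduction of (A1*A2), A3, A4, A5; result (11 - 21*s)/(6*s + 2)
3. cascade ((A1*A2)+A3+A4+A5), A6, A7; result (11 - 21*s)/(9*s^5 + 24*s^4 + 10*s^3 + 10*s^2 - 3*s - 2)
No further cancellation is possible in the step-3 result, so that is T(s). Its denominator becomes monic after dividing by the leading coefficient 9.

Therefore the answer is s^5 + 8*s^4/3 + 10*s^3/9 + 10*s^2/9 - s/3 - 2/9.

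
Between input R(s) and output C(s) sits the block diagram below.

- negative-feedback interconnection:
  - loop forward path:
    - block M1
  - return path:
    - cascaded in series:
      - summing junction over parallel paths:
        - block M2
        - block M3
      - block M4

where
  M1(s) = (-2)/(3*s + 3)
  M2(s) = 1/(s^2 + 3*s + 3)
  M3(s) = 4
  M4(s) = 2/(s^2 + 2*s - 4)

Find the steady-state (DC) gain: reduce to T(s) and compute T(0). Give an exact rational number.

Step 1: reduce the parallel group M2, M3: (4*s^2 + 12*s + 13)/(s^2 + 3*s + 3)
Step 2: reduce the series chain (M2+M3), M4: (8*s^2 + 24*s + 26)/(s^4 + 5*s^3 + 5*s^2 - 6*s - 12)
Step 3: reduce the feedback loop with forward M1 and return ((M2+M3)*M4): (-2*s^4 - 10*s^3 - 10*s^2 + 12*s + 24)/(3*s^5 + 18*s^4 + 30*s^3 - 19*s^2 - 102*s - 88)
DC gain: substitute s = 0 into T(s) from step 3: T(0) = 24/(-88) = -3/11.

Answer: -3/11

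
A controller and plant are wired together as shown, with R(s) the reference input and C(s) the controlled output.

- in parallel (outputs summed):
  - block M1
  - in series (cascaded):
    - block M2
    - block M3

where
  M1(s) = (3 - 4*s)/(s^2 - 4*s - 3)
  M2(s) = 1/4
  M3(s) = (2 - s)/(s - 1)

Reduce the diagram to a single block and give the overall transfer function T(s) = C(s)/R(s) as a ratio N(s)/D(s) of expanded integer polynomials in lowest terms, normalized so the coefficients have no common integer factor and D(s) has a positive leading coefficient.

1. combine M2, M3 in series gives (2 - s)/(4*s - 4)
2. add M1, (M2*M3) (parallel), giving the overall T(s)

Therefore the answer is (-s^3 - 10*s^2 + 23*s - 18)/(4*s^3 - 20*s^2 + 4*s + 12).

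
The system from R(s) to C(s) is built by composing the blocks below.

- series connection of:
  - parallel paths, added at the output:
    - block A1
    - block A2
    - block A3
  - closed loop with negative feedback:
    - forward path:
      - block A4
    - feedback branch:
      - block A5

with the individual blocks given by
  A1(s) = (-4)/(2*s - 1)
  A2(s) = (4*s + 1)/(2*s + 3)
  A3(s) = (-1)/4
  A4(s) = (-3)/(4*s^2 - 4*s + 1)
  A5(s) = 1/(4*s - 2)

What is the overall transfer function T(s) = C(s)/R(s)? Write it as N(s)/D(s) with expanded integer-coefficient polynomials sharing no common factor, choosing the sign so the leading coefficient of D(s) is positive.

The answer is (-84*s^2 + 132*s + 147)/(64*s^4 - 96*s^2 + 52*s - 30).

Reasoning:
1. combine A1, A2, A3 in parallel gives (28*s^2 - 44*s - 49)/(16*s^2 + 16*s - 12)
2. feedback reduction of A4, A5 gives (6 - 12*s)/(16*s^3 - 24*s^2 + 12*s - 5)
3. reduce the series chain (A1+A2+A3), [A4/(1+A4*A5)], giving the overall T(s)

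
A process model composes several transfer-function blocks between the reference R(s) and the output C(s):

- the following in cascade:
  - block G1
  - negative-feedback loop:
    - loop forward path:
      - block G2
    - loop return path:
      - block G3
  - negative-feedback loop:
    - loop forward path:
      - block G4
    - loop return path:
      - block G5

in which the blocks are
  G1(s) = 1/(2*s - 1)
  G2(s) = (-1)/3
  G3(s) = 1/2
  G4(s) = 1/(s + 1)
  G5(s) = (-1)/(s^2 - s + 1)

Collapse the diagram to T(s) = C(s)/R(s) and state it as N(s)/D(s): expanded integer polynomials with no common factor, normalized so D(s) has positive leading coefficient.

1. close the feedback loop around G2, G3 = (-2)/5
2. reduce the feedback loop with forward G4 and return G5 = (s^2 - s + 1)/s^3
3. reduce the series chain G1, [G2/(1+G2*G3)], [G4/(1+G4*G5)] - this is the overall T(s), already in the required normalized form

Answer: (-2*s^2 + 2*s - 2)/(10*s^4 - 5*s^3)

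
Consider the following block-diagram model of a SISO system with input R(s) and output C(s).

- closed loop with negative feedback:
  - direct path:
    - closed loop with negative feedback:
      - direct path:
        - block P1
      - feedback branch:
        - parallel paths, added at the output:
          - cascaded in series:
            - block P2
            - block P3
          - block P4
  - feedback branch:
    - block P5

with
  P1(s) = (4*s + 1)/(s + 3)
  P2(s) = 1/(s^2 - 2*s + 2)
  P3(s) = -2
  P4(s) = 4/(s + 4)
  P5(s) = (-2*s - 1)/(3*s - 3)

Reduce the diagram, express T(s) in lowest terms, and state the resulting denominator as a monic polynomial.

Step 1 - reduce the series chain P2, P3 = (-2)/(s^2 - 2*s + 2)
Step 2 - parallel reduction of (P2*P3), P4 = (4*s^2 - 10*s)/(s^3 + 2*s^2 - 6*s + 8)
Step 3 - collapse the loop (P1 forward, ((P2*P3)+P4) return) = (4*s^4 + 9*s^3 - 22*s^2 + 26*s + 8)/(s^4 + 21*s^3 - 36*s^2 - 20*s + 24)
Step 4 - reduce the feedback loop with forward [P1/(1+P1*((P2*P3)+P4))] and return P5 = (-12*s^5 - 15*s^4 + 93*s^3 - 144*s^2 + 54*s + 24)/(5*s^5 - 38*s^4 + 136*s^3 - 18*s^2 - 90*s + 80)
T(s) is the step-4 result (common factors already cancelled). Leading coefficient of the denominator: 5. Divide through by 5 for the monic polynomial.

Final answer: s^5 - 38*s^4/5 + 136*s^3/5 - 18*s^2/5 - 18*s + 16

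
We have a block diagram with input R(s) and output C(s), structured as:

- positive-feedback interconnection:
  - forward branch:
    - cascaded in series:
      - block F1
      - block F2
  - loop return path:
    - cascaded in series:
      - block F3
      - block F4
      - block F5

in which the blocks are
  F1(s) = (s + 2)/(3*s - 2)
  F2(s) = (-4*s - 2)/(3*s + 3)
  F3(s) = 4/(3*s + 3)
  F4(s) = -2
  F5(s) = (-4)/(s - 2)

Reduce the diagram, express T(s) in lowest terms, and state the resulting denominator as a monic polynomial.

[1] combine F1, F2 in series gives (-4*s^2 - 10*s - 4)/(9*s^2 + 3*s - 6)
[2] cascade F3, F4, F5 gives 32/(3*s^2 - 3*s - 6)
[3] reduce the feedback loop with forward (F1*F2) and return (F3*F4*F5) gives (-12*s^4 - 18*s^3 + 42*s^2 + 72*s + 24)/(27*s^4 - 18*s^3 + 47*s^2 + 320*s + 164)
No further cancellation is possible in the step-3 result, so that is T(s). Its denominator becomes monic after dividing by the leading coefficient 27.

Final answer: s^4 - 2*s^3/3 + 47*s^2/27 + 320*s/27 + 164/27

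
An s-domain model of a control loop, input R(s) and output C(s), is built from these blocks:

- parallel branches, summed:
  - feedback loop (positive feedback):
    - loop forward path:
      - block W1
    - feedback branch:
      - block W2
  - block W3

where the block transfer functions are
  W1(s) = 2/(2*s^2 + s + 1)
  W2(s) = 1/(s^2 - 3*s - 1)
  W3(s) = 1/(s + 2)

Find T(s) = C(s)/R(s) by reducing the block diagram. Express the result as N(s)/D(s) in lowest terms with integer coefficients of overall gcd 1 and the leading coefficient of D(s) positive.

Reducing step by step:

Step 1: collapse the loop (W1 forward, W2 return) -> (2*s^2 - 6*s - 2)/(2*s^4 - 5*s^3 - 4*s^2 - 4*s - 3)
Step 2: sum the parallel branches [W1/(1-W1*W2)], W3, giving the overall T(s)

Answer: (2*s^4 - 3*s^3 - 6*s^2 - 18*s - 7)/(2*s^5 - s^4 - 14*s^3 - 12*s^2 - 11*s - 6)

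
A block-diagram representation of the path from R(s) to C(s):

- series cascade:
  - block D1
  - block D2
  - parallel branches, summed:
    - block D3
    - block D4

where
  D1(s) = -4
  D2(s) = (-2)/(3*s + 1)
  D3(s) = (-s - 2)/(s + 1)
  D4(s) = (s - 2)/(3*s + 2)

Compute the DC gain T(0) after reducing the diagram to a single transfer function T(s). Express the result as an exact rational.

First reduce the diagram to T(s).

(1) reduce the parallel group D3, D4 -> (-2*s^2 - 9*s - 6)/(3*s^2 + 5*s + 2)
(2) multiply D1, D2, (D3+D4) (series) -> (-16*s^2 - 72*s - 48)/(9*s^3 + 18*s^2 + 11*s + 2)
That last expression is T(s); at s = 0 only the constant terms survive, so T(0) = -48/2 = -24.

Answer: -24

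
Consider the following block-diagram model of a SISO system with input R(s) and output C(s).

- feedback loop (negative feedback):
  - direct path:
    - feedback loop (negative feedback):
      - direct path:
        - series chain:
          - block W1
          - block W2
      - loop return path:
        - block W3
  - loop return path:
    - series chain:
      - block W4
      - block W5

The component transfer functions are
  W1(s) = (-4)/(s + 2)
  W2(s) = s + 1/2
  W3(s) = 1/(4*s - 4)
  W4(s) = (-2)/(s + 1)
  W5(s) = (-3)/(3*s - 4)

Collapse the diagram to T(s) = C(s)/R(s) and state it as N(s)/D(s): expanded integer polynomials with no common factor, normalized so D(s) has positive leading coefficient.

Answer: (-24*s^4 + 20*s^3 + 40*s^2 - 20*s - 16)/(6*s^4 - 2*s^3 - 71*s^2 + 29*s + 44)

Working:
1. cascade W1, W2 -> (-4*s - 2)/(s + 2)
2. feedback reduction of (W1*W2), W3 -> (-8*s^2 + 4*s + 4)/(2*s^2 - 5)
3. cascade W4, W5 -> 6/(3*s^2 - s - 4)
4. close the feedback loop around [(W1*W2)/(1+(W1*W2)*W3)], (W4*W5): this yields T(s), and no further normalization is needed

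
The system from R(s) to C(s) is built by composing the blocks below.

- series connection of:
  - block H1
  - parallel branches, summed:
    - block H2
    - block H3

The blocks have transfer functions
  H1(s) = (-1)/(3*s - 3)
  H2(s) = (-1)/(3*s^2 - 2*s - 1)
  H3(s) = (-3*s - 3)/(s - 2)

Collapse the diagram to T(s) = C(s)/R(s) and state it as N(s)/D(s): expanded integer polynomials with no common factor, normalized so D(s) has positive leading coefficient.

First reduce the diagram to T(s).

(1) add H2, H3 (parallel) gives (-9*s^3 - 3*s^2 + 8*s + 5)/(3*s^3 - 8*s^2 + 3*s + 2)
(2) series reduction of H1, (H2+H3), which is the overall transfer function T(s) = C(s)/R(s) in lowest terms

Answer: (9*s^3 + 3*s^2 - 8*s - 5)/(9*s^4 - 33*s^3 + 33*s^2 - 3*s - 6)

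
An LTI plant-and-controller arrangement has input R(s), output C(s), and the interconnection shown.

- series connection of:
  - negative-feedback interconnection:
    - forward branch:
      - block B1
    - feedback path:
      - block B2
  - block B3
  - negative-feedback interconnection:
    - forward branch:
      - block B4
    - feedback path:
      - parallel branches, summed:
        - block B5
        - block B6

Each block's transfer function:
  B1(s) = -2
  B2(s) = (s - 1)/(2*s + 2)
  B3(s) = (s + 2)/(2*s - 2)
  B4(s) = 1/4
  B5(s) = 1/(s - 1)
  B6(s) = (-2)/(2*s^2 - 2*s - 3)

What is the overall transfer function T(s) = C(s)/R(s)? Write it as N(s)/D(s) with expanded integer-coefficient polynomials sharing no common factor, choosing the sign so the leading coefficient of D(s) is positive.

Step 1: reduce the feedback loop with forward B1 and return B2, giving -s - 1
Step 2: sum the parallel branches B5, B6, giving (2*s^2 - 4*s - 1)/(2*s^3 - 4*s^2 - s + 3)
Step 3: apply the feedback formula to B4, (B5+B6), giving (2*s^3 - 4*s^2 - s + 3)/(8*s^3 - 14*s^2 - 8*s + 11)
Step 4: combine [B1/(1+B1*B2)], B3, [B4/(1+B4*(B5+B6))] in series, giving the overall T(s)

Hence the answer: (-2*s^4 - 4*s^3 + 5*s^2 + 13*s + 6)/(16*s^3 - 28*s^2 - 16*s + 22)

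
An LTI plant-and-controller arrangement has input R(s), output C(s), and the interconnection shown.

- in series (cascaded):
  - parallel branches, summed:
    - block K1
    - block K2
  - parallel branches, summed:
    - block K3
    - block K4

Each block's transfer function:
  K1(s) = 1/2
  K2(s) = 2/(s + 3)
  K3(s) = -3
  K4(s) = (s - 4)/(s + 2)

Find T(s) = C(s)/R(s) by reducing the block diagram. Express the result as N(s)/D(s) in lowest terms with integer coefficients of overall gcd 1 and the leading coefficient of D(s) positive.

Step 1: add K1, K2 (parallel) = (s + 7)/(2*s + 6)
Step 2: reduce the parallel group K3, K4 = (-2*s - 10)/(s + 2)
Step 3: series reduction of (K1+K2), (K3+K4) - this is the overall T(s), already in the required normalized form

Final answer: (-s^2 - 12*s - 35)/(s^2 + 5*s + 6)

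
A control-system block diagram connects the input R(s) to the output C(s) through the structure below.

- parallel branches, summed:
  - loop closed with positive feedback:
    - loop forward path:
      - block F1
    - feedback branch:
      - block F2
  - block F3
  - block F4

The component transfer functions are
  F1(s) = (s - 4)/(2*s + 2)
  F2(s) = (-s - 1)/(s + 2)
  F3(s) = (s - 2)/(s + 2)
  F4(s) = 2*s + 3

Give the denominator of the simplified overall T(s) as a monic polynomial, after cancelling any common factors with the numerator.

[1] reduce the feedback loop with forward F1 and return F2 gives (s^2 - 2*s - 8)/(3*s^2 + 3*s)
[2] parallel reduction of [F1/(1-F1*F2)], F3, F4 gives (6*s^4 + 31*s^3 + 36*s^2 - 16)/(3*s^3 + 9*s^2 + 6*s)
Step 2 gives the fully reduced T(s), with no common factor left to cancel. The denominator's leading coefficient is 3, so divide each of its coefficients by 3 to get the monic form.

Therefore the answer is s^3 + 3*s^2 + 2*s.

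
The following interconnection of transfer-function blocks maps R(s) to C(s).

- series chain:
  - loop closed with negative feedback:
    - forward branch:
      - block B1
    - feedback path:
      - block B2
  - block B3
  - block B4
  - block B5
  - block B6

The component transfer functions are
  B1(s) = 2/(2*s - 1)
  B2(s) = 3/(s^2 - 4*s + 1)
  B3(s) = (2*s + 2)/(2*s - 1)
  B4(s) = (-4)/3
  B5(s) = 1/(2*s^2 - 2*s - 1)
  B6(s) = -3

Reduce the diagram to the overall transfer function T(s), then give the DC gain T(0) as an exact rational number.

Reducing step by step:

(1) apply the feedback formula to B1, B2, giving (2*s^2 - 8*s + 2)/(2*s^3 - 9*s^2 + 6*s + 5)
(2) reduce the series chain [B1/(1+B1*B2)], B3, B4, B5, B6, giving (16*s^3 - 48*s^2 - 48*s + 16)/(8*s^6 - 48*s^5 + 78*s^4 - 14*s^3 - 39*s^2 + 6*s + 5)
The step-2 result is T(s). Setting s = 0: T(0) = 16/5.

Answer: 16/5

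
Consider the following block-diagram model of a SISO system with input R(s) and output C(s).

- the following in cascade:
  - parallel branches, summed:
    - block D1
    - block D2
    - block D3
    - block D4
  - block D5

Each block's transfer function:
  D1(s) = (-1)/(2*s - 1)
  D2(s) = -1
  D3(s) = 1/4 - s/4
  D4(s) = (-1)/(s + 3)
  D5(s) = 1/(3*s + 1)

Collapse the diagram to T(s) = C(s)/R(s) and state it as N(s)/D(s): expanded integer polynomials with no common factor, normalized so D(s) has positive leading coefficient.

(1) parallel reduction of D1, D2, D3, D4 = (-2*s^3 - 11*s^2 - 24*s + 1)/(8*s^2 + 20*s - 12)
(2) multiply (D1+D2+D3+D4), D5 (series) - this is the overall T(s), already in the required normalized form

Therefore the answer is (-2*s^3 - 11*s^2 - 24*s + 1)/(24*s^3 + 68*s^2 - 16*s - 12).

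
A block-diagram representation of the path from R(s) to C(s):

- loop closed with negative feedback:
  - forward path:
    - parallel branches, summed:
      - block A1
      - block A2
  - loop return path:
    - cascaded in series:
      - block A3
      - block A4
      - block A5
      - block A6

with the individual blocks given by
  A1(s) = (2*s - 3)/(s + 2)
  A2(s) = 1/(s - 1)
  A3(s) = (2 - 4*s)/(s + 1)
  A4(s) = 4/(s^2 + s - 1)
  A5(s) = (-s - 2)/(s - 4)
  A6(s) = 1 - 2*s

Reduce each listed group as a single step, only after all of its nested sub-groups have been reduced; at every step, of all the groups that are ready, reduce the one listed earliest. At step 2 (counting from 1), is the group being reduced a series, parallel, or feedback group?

The answer is series.

Reasoning:
1. sum the parallel branches A1, A2
2. multiply A3, A4, A5, A6 (series)
3. reduce the feedback loop with forward (A1+A2) and return (A3*A4*A5*A6)
At step 2 the group reduced is series.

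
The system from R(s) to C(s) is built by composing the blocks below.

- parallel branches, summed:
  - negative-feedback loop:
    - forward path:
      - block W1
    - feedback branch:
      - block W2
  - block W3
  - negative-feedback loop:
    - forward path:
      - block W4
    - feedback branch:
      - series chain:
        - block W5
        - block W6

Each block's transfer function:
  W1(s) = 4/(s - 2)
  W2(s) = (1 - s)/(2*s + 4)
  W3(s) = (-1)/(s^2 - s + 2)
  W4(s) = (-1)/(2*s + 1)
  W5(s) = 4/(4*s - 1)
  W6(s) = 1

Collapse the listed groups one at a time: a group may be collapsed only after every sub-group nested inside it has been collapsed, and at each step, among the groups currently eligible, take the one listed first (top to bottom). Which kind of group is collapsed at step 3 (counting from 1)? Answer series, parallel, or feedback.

Step 1 - close the feedback loop around W1, W2
Step 2 - combine W5, W6 in series
Step 3 - collapse the loop (W4 forward, (W5*W6) return)
Step 4 - parallel reduction of [W1/(1+W1*W2)], W3, [W4/(1+W4*(W5*W6))]
Step 3 collapses a feedback group.

Final answer: feedback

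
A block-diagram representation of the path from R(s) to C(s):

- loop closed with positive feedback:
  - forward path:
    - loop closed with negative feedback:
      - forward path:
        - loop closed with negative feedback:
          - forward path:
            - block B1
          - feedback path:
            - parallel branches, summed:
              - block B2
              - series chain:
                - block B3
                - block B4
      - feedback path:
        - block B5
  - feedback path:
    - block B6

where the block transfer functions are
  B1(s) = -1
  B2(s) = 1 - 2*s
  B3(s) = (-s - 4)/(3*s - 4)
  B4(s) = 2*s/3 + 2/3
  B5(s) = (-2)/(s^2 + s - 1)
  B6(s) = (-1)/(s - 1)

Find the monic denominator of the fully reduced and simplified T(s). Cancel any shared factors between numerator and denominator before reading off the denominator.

Step 1: series reduction of B3, B4: (-2*s^2 - 10*s - 8)/(9*s - 12)
Step 2: parallel reduction of B2, (B3*B4): (-20*s^2 + 23*s - 20)/(9*s - 12)
Step 3: close the feedback loop around B1, (B2+(B3*B4)): (12 - 9*s)/(20*s^2 - 14*s + 8)
Step 4: feedback reduction of [B1/(1+B1*(B2+(B3*B4)))], B5: (-9*s^3 + 3*s^2 + 21*s - 12)/(20*s^4 + 6*s^3 - 26*s^2 + 40*s - 32)
Step 5: feedback reduction of [[B1/(1+B1*(B2+(B3*B4)))]/(1+[B1/(1+B1*(B2+(B3*B4)))]*B5)], B6: (-9*s^4 + 12*s^3 + 18*s^2 - 33*s + 12)/(20*s^5 - 14*s^4 - 41*s^3 + 69*s^2 - 51*s + 20)
The result of step 5 is T(s) in lowest terms. Its denominator has leading coefficient 20; dividing the denominator through by 20 makes it monic.

Hence the answer: s^5 - 7*s^4/10 - 41*s^3/20 + 69*s^2/20 - 51*s/20 + 1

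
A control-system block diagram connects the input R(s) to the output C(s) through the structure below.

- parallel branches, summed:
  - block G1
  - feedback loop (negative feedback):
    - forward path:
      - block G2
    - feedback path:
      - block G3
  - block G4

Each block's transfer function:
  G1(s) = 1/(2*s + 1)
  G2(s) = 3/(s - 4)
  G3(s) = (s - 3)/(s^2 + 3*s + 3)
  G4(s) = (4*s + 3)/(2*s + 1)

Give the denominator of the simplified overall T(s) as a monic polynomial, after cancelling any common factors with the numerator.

Step 1 - feedback reduction of G2, G3 -> (3*s^2 + 9*s + 9)/(s^3 - s^2 - 6*s - 21)
Step 2 - reduce the parallel group G1, [G2/(1+G2*G3)], G4 -> (4*s^4 + 6*s^3 - 7*s^2 - 81*s - 75)/(2*s^4 - s^3 - 13*s^2 - 48*s - 21)
Step 2 gives the fully reduced T(s), with no common factor left to cancel. The denominator's leading coefficient is 2, so divide each of its coefficients by 2 to get the monic form.

Therefore the answer is s^4 - s^3/2 - 13*s^2/2 - 24*s - 21/2.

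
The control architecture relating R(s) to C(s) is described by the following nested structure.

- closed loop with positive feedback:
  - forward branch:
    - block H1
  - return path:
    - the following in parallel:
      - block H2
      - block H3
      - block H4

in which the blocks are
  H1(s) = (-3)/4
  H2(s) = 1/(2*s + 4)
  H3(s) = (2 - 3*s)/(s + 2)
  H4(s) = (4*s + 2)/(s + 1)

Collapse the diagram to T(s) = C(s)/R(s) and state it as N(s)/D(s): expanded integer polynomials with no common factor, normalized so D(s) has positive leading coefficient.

Answer: (-6*s^2 - 18*s - 12)/(14*s^2 + 81*s + 55)

Working:
[1] add H2, H3, H4 (parallel), giving (2*s^2 + 19*s + 13)/(2*s^2 + 6*s + 4)
[2] reduce the feedback loop with forward H1 and return (H2+H3+H4), giving the overall T(s)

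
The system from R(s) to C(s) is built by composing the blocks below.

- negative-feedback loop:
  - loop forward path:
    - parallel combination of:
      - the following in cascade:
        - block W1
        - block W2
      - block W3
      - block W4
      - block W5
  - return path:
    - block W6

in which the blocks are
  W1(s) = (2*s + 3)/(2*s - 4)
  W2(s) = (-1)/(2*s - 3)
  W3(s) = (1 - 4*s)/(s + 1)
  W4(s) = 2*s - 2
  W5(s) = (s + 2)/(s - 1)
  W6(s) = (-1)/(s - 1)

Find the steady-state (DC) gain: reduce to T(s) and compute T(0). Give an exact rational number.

(1) reduce the series chain W1, W2; result (-2*s - 3)/(4*s^2 - 14*s + 12)
(2) sum the parallel branches (W1*W2), W3, W4, W5; result (8*s^5 - 48*s^4 + 116*s^3 - 135*s^2 + 32*s + 39)/(4*s^4 - 14*s^3 + 8*s^2 + 14*s - 12)
(3) apply the feedback formula to ((W1*W2)+W3+W4+W5), W6; result (-8*s^6 + 56*s^5 - 164*s^4 + 251*s^3 - 167*s^2 - 7*s + 39)/(4*s^5 - 30*s^4 + 94*s^3 - 141*s^2 + 58*s + 27)
DC gain: substitute s = 0 into T(s) from step 3: T(0) = 39/27 = 13/9.

Final answer: 13/9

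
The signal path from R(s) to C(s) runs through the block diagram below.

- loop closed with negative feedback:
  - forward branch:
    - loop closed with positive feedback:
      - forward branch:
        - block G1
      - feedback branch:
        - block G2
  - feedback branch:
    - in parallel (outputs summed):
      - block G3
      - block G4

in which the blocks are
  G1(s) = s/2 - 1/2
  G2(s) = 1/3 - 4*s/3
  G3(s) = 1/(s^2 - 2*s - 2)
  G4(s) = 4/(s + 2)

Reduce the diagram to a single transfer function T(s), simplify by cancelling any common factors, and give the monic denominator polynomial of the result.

Step 1. reduce the feedback loop with forward G1 and return G2; result (3*s - 3)/(4*s^2 - 5*s + 7)
Step 2. parallel reduction of G3, G4; result (4*s^2 - 7*s - 6)/(s^3 - 6*s - 4)
Step 3. reduce the feedback loop with forward [G1/(1-G1*G2)] and return (G3+G4); result (3*s^4 - 3*s^3 - 18*s^2 + 6*s + 12)/(4*s^5 - 5*s^4 - 5*s^3 - 19*s^2 - 19*s - 10)
T(s) is the step-3 result (common factors already cancelled). Leading coefficient of the denominator: 4. Divide through by 4 for the monic polynomial.

Therefore the answer is s^5 - 5*s^4/4 - 5*s^3/4 - 19*s^2/4 - 19*s/4 - 5/2.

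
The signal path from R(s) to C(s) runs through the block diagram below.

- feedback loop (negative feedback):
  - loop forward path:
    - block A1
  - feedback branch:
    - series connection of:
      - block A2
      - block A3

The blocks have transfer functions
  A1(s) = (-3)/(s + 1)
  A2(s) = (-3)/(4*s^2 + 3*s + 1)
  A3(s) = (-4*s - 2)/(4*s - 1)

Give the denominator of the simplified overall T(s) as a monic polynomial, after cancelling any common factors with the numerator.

Reducing step by step:

Step 1: series reduction of A2, A3 = (12*s + 6)/(16*s^3 + 8*s^2 + s - 1)
Step 2: apply the feedback formula to A1, (A2*A3) = (-48*s^3 - 24*s^2 - 3*s + 3)/(16*s^4 + 24*s^3 + 9*s^2 - 36*s - 19)
That last expression is T(s), already simplified. Scaling its denominator by 1/16 (the reciprocal of the leading coefficient) yields the monic denominator.

Answer: s^4 + 3*s^3/2 + 9*s^2/16 - 9*s/4 - 19/16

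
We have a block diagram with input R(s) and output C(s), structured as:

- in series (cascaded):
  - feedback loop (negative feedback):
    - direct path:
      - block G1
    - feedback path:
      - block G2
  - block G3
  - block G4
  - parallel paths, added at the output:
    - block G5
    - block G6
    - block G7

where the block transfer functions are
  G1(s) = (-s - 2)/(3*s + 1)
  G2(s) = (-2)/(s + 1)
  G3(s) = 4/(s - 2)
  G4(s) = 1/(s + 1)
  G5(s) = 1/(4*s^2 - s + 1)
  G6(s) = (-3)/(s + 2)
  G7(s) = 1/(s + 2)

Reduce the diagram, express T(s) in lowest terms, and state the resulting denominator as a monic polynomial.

First reduce the diagram to T(s).

Step 1. close the feedback loop around G1, G2, giving (-s^2 - 3*s - 2)/(3*s^2 + 6*s + 5)
Step 2. parallel reduction of G5, G6, G7, giving (-8*s^2 + 3*s)/(4*s^3 + 7*s^2 - s + 2)
Step 3. combine [G1/(1+G1*G2)], G3, G4, (G5+G6+G7) in series, giving (32*s^2 - 12*s)/(12*s^5 - 3*s^4 - 25*s^3 - 33*s^2 + 3*s - 10)
The result of step 3 is T(s) in lowest terms. Its denominator has leading coefficient 12; dividing the denominator through by 12 makes it monic.

Answer: s^5 - s^4/4 - 25*s^3/12 - 11*s^2/4 + s/4 - 5/6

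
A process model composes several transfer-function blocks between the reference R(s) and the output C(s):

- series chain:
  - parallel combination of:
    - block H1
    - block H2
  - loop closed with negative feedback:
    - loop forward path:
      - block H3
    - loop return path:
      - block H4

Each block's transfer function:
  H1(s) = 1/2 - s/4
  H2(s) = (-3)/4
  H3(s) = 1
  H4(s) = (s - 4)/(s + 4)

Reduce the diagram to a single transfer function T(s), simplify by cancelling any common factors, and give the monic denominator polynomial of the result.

Answer: s

Working:
Step 1. combine H1, H2 in parallel = -s/4 - 1/4
Step 2. close the feedback loop around H3, H4 = (s + 4)/(2*s)
Step 3. reduce the series chain (H1+H2), [H3/(1+H3*H4)] = (-s^2 - 5*s - 4)/(8*s)
Step 3 gives the fully reduced T(s), with no common factor left to cancel. The denominator's leading coefficient is 8, so divide each of its coefficients by 8 to get the monic form.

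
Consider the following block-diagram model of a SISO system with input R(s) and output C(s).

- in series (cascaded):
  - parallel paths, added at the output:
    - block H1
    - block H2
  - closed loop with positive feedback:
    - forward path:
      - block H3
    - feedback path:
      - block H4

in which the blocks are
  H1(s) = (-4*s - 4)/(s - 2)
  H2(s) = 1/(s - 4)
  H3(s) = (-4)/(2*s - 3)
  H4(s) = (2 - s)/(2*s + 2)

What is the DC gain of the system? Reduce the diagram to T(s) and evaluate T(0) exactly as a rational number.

The answer is -7.

Reasoning:
[1] add H1, H2 (parallel): (-4*s^2 + 13*s + 14)/(s^2 - 6*s + 8)
[2] reduce the feedback loop with forward H3 and return H4: (-4*s - 4)/(2*s^2 - 3*s + 1)
[3] combine (H1+H2), [H3/(1-H3*H4)] in series: (16*s^3 - 36*s^2 - 108*s - 56)/(2*s^4 - 15*s^3 + 35*s^2 - 30*s + 8)
That last expression is T(s); at s = 0 only the constant terms survive, so T(0) = -56/8 = -7.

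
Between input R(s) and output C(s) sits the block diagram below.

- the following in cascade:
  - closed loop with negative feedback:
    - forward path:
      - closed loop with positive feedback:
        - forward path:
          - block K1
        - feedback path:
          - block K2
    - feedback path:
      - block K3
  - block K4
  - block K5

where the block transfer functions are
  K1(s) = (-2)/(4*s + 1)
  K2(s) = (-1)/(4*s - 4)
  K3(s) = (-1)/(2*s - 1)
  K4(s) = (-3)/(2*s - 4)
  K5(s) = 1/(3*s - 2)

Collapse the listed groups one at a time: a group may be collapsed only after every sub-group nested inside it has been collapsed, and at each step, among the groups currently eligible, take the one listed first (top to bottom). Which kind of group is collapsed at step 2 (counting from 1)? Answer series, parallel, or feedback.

The answer is feedback.

Reasoning:
Step 1 - collapse the loop (K1 forward, K2 return)
Step 2 - close the feedback loop around [K1/(1-K1*K2)], K3
Step 3 - reduce the series chain [[K1/(1-K1*K2)]/(1+[K1/(1-K1*K2)]*K3)], K4, K5
At step 2 the group reduced is feedback.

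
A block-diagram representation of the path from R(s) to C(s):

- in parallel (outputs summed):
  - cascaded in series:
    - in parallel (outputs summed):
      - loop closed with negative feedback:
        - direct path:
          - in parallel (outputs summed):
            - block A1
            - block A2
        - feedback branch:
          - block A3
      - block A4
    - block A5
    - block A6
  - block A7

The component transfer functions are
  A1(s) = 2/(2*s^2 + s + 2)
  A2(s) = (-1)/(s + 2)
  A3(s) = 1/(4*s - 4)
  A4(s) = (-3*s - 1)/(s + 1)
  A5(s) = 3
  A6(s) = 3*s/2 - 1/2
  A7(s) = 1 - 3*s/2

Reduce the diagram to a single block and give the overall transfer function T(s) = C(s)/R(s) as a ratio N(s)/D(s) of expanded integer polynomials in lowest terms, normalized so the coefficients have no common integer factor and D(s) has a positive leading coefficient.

Reducing step by step:

1. add A1, A2 (parallel): (-2*s^2 + s + 2)/(2*s^3 + 5*s^2 + 4*s + 4)
2. feedback reduction of (A1+A2), A3: (-8*s^3 + 12*s^2 + 4*s - 8)/(8*s^4 + 12*s^3 - 6*s^2 + s - 14)
3. add [(A1+A2)/(1+(A1+A2)*A3)], A4 (parallel): (-24*s^5 - 52*s^4 + 10*s^3 + 19*s^2 + 37*s + 6)/(8*s^5 + 20*s^4 + 6*s^3 - 5*s^2 - 13*s - 14)
4. cascade ([(A1+A2)/(1+(A1+A2)*A3)]+A4), A5, A6: (-216*s^6 - 396*s^5 + 246*s^4 + 141*s^3 + 276*s^2 - 57*s - 18)/(16*s^5 + 40*s^4 + 12*s^3 - 10*s^2 - 26*s - 28)
5. add (([(A1+A2)/(1+(A1+A2)*A3)]+A4)*A5*A6), A7 (parallel); the result is T(s) itself (integer coefficients, no common factor, positive leading denominator coefficient)

Answer: (-240*s^6 - 440*s^5 + 268*s^4 + 168*s^3 + 305*s^2 - 41*s - 46)/(16*s^5 + 40*s^4 + 12*s^3 - 10*s^2 - 26*s - 28)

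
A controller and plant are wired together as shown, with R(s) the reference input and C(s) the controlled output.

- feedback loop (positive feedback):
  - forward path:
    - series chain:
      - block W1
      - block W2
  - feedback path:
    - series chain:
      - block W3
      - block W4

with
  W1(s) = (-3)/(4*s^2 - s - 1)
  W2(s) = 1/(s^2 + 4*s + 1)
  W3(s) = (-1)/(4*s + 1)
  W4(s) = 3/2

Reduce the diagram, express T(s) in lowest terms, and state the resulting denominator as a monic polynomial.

Answer: s^5 + 4*s^4 + 11*s^3/16 - 21*s^2/16 - 9*s/16 - 11/32

Working:
(1) multiply W1, W2 (series) -> (-3)/(4*s^4 + 15*s^3 - s^2 - 5*s - 1)
(2) series reduction of W3, W4 -> (-3)/(8*s + 2)
(3) close the feedback loop around (W1*W2), (W3*W4) -> (-24*s - 6)/(32*s^5 + 128*s^4 + 22*s^3 - 42*s^2 - 18*s - 11)
T(s) is the step-3 result (common factors already cancelled). Leading coefficient of the denominator: 32. Divide through by 32 for the monic polynomial.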